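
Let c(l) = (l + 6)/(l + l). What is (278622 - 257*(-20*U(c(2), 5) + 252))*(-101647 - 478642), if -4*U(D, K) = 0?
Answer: -124099444962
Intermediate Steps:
c(l) = (6 + l)/(2*l) (c(l) = (6 + l)/((2*l)) = (6 + l)*(1/(2*l)) = (6 + l)/(2*l))
U(D, K) = 0 (U(D, K) = -1/4*0 = 0)
(278622 - 257*(-20*U(c(2), 5) + 252))*(-101647 - 478642) = (278622 - 257*(-20*0 + 252))*(-101647 - 478642) = (278622 - 257*(0 + 252))*(-580289) = (278622 - 257*252)*(-580289) = (278622 - 64764)*(-580289) = 213858*(-580289) = -124099444962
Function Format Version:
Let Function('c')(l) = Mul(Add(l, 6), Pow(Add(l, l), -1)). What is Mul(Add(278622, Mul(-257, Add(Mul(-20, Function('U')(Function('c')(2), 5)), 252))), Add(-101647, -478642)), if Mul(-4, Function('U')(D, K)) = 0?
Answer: -124099444962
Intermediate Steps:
Function('c')(l) = Mul(Rational(1, 2), Pow(l, -1), Add(6, l)) (Function('c')(l) = Mul(Add(6, l), Pow(Mul(2, l), -1)) = Mul(Add(6, l), Mul(Rational(1, 2), Pow(l, -1))) = Mul(Rational(1, 2), Pow(l, -1), Add(6, l)))
Function('U')(D, K) = 0 (Function('U')(D, K) = Mul(Rational(-1, 4), 0) = 0)
Mul(Add(278622, Mul(-257, Add(Mul(-20, Function('U')(Function('c')(2), 5)), 252))), Add(-101647, -478642)) = Mul(Add(278622, Mul(-257, Add(Mul(-20, 0), 252))), Add(-101647, -478642)) = Mul(Add(278622, Mul(-257, Add(0, 252))), -580289) = Mul(Add(278622, Mul(-257, 252)), -580289) = Mul(Add(278622, -64764), -580289) = Mul(213858, -580289) = -124099444962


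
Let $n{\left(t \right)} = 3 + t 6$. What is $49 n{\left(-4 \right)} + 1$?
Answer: $-1028$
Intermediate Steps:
$n{\left(t \right)} = 3 + 6 t$
$49 n{\left(-4 \right)} + 1 = 49 \left(3 + 6 \left(-4\right)\right) + 1 = 49 \left(3 - 24\right) + 1 = 49 \left(-21\right) + 1 = -1029 + 1 = -1028$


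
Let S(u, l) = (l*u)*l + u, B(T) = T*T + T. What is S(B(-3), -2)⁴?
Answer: 810000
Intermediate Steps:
B(T) = T + T² (B(T) = T² + T = T + T²)
S(u, l) = u + u*l² (S(u, l) = u*l² + u = u + u*l²)
S(B(-3), -2)⁴ = ((-3*(1 - 3))*(1 + (-2)²))⁴ = ((-3*(-2))*(1 + 4))⁴ = (6*5)⁴ = 30⁴ = 810000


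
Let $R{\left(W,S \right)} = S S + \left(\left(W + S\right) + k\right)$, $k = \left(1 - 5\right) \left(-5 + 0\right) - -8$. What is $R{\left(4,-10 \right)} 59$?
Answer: $7198$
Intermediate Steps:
$k = 28$ ($k = \left(-4\right) \left(-5\right) + 8 = 20 + 8 = 28$)
$R{\left(W,S \right)} = 28 + S + W + S^{2}$ ($R{\left(W,S \right)} = S S + \left(\left(W + S\right) + 28\right) = S^{2} + \left(\left(S + W\right) + 28\right) = S^{2} + \left(28 + S + W\right) = 28 + S + W + S^{2}$)
$R{\left(4,-10 \right)} 59 = \left(28 - 10 + 4 + \left(-10\right)^{2}\right) 59 = \left(28 - 10 + 4 + 100\right) 59 = 122 \cdot 59 = 7198$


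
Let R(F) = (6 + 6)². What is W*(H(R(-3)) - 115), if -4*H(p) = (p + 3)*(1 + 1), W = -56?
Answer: 10556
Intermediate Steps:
R(F) = 144 (R(F) = 12² = 144)
H(p) = -3/2 - p/2 (H(p) = -(p + 3)*(1 + 1)/4 = -(3 + p)*2/4 = -(6 + 2*p)/4 = -3/2 - p/2)
W*(H(R(-3)) - 115) = -56*((-3/2 - ½*144) - 115) = -56*((-3/2 - 72) - 115) = -56*(-147/2 - 115) = -56*(-377/2) = 10556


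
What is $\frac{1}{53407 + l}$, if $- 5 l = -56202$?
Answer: $\frac{5}{323237} \approx 1.5469 \cdot 10^{-5}$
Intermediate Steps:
$l = \frac{56202}{5}$ ($l = \left(- \frac{1}{5}\right) \left(-56202\right) = \frac{56202}{5} \approx 11240.0$)
$\frac{1}{53407 + l} = \frac{1}{53407 + \frac{56202}{5}} = \frac{1}{\frac{323237}{5}} = \frac{5}{323237}$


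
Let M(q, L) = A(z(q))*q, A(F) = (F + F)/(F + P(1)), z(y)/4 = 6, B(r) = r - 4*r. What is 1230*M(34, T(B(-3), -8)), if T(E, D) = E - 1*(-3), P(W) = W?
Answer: 401472/5 ≈ 80294.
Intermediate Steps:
B(r) = -3*r
z(y) = 24 (z(y) = 4*6 = 24)
A(F) = 2*F/(1 + F) (A(F) = (F + F)/(F + 1) = (2*F)/(1 + F) = 2*F/(1 + F))
T(E, D) = 3 + E (T(E, D) = E + 3 = 3 + E)
M(q, L) = 48*q/25 (M(q, L) = (2*24/(1 + 24))*q = (2*24/25)*q = (2*24*(1/25))*q = 48*q/25)
1230*M(34, T(B(-3), -8)) = 1230*((48/25)*34) = 1230*(1632/25) = 401472/5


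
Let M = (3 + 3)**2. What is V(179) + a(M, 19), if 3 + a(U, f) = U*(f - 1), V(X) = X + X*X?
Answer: 32865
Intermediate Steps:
M = 36 (M = 6**2 = 36)
V(X) = X + X**2
a(U, f) = -3 + U*(-1 + f) (a(U, f) = -3 + U*(f - 1) = -3 + U*(-1 + f))
V(179) + a(M, 19) = 179*(1 + 179) + (-3 - 1*36 + 36*19) = 179*180 + (-3 - 36 + 684) = 32220 + 645 = 32865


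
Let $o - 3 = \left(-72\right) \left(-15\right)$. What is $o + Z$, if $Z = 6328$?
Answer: $7411$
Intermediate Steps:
$o = 1083$ ($o = 3 - -1080 = 3 + 1080 = 1083$)
$o + Z = 1083 + 6328 = 7411$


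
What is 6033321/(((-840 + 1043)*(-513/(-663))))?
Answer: 21164507/551 ≈ 38411.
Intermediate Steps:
6033321/(((-840 + 1043)*(-513/(-663)))) = 6033321/((203*(-513*(-1/663)))) = 6033321/((203*(171/221))) = 6033321/(34713/221) = 6033321*(221/34713) = 21164507/551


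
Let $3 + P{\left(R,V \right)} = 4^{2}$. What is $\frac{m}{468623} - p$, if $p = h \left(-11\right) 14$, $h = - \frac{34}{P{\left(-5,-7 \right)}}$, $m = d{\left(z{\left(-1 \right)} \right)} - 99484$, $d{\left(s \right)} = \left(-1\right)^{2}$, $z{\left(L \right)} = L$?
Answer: $- \frac{2455003307}{6092099} \approx -402.98$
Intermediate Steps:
$P{\left(R,V \right)} = 13$ ($P{\left(R,V \right)} = -3 + 4^{2} = -3 + 16 = 13$)
$d{\left(s \right)} = 1$
$m = -99483$ ($m = 1 - 99484 = -99483$)
$h = - \frac{34}{13} \approx -2.6154$
$p = \frac{5236}{13}$ ($p = \left(- \frac{34}{13}\right) \left(-11\right) 14 = \frac{374}{13} \cdot 14 = \frac{5236}{13} \approx 402.77$)
$\frac{m}{468623} - p = - \frac{99483}{468623} - \frac{5236}{13} = - \frac{2455003307}{6092099}$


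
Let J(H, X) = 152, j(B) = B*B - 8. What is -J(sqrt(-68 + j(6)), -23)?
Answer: -152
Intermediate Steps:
j(B) = -8 + B**2 (j(B) = B**2 - 8 = -8 + B**2)
-J(sqrt(-68 + j(6)), -23) = -1*152 = -152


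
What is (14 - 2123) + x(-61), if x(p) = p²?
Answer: 1612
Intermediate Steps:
(14 - 2123) + x(-61) = (14 - 2123) + (-61)² = -2109 + 3721 = 1612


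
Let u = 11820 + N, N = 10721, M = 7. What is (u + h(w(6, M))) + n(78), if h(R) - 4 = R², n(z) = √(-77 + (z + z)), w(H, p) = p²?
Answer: 24946 + √79 ≈ 24955.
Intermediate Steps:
n(z) = √(-77 + 2*z)
u = 22541 (u = 11820 + 10721 = 22541)
h(R) = 4 + R²
(u + h(w(6, M))) + n(78) = (22541 + (4 + (7²)²)) + √(-77 + 2*78) = (22541 + (4 + 49²)) + √(-77 + 156) = (22541 + (4 + 2401)) + √79 = (22541 + 2405) + √79 = 24946 + √79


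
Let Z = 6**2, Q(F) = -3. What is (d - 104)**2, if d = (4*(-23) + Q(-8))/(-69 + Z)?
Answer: 11135569/1089 ≈ 10226.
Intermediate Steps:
Z = 36
d = 95/33 (d = (4*(-23) - 3)/(-69 + 36) = (-92 - 3)/(-33) = -95*(-1/33) = 95/33 ≈ 2.8788)
(d - 104)**2 = (95/33 - 104)**2 = (-3337/33)**2 = 11135569/1089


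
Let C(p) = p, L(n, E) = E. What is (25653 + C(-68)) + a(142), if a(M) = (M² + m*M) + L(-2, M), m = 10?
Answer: 47311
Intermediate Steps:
a(M) = M² + 11*M (a(M) = (M² + 10*M) + M = M² + 11*M)
(25653 + C(-68)) + a(142) = (25653 - 68) + 142*(11 + 142) = 25585 + 142*153 = 25585 + 21726 = 47311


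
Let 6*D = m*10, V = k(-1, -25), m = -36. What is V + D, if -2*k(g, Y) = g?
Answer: -119/2 ≈ -59.500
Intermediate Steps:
k(g, Y) = -g/2
V = ½ (V = -½*(-1) = ½ ≈ 0.50000)
D = -60 (D = (-36*10)/6 = (⅙)*(-360) = -60)
V + D = ½ - 60 = -119/2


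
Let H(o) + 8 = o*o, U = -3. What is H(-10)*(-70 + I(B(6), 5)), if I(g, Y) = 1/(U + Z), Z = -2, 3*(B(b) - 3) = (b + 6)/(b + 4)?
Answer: -32292/5 ≈ -6458.4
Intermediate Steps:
B(b) = 3 + (6 + b)/(3*(4 + b)) (B(b) = 3 + ((b + 6)/(b + 4))/3 = 3 + ((6 + b)/(4 + b))/3 = 3 + (6 + b)/(3*(4 + b)))
H(o) = -8 + o² (H(o) = -8 + o*o = -8 + o²)
I(g, Y) = -⅕ (I(g, Y) = 1/(-3 - 2) = 1/(-5) = -⅕)
H(-10)*(-70 + I(B(6), 5)) = (-8 + (-10)²)*(-70 - ⅕) = (-8 + 100)*(-351/5) = 92*(-351/5) = -32292/5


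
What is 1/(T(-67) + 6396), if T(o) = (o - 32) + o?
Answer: 1/6230 ≈ 0.00016051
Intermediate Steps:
T(o) = -32 + 2*o (T(o) = (-32 + o) + o = -32 + 2*o)
1/(T(-67) + 6396) = 1/((-32 + 2*(-67)) + 6396) = 1/((-32 - 134) + 6396) = 1/(-166 + 6396) = 1/6230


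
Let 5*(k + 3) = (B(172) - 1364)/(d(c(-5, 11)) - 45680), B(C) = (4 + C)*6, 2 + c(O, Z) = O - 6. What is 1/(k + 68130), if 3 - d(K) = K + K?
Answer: 228255/15550328693 ≈ 1.4678e-5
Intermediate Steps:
c(O, Z) = -8 + O (c(O, Z) = -2 + (O - 6) = -2 + (-6 + O) = -8 + O)
B(C) = 24 + 6*C
d(K) = 3 - 2*K (d(K) = 3 - (K + K) = 3 - 2*K)
k = -684457/228255 (k = -3 + (((24 + 6*172) - 1364)/((3 - 2*(-8 - 5)) - 45680))/5 = -3 + (((24 + 1032) - 1364)/((3 - 2*(-13)) - 45680))/5 = -3 + ((1056 - 1364)/((3 + 26) - 45680))/5 = -3 + (-308/(29 - 45680))/5 = -3 + (-308/(-45651))/5 = -3 + (-308*(-1/45651))/5 = -3 + (⅕)*(308/45651) = -3 + 308/228255 = -684457/228255 ≈ -2.9986)
1/(k + 68130) = 1/(-684457/228255 + 68130) = 1/(15550328693/228255) = 228255/15550328693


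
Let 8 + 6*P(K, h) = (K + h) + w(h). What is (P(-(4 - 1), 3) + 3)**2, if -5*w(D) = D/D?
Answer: 2401/900 ≈ 2.6678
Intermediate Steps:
w(D) = -1/5 (w(D) = -D/(5*D) = -1/5*1 = -1/5)
P(K, h) = -41/30 + K/6 + h/6 (P(K, h) = -4/3 + ((K + h) - 1/5)/6 = -4/3 + (-1/5 + K + h)/6 = -4/3 + (-1/30 + K/6 + h/6) = -41/30 + K/6 + h/6)
(P(-(4 - 1), 3) + 3)**2 = ((-41/30 + (-(4 - 1))/6 + (1/6)*3) + 3)**2 = ((-41/30 + (-1*3)/6 + 1/2) + 3)**2 = ((-41/30 + (1/6)*(-3) + 1/2) + 3)**2 = ((-41/30 - 1/2 + 1/2) + 3)**2 = (-41/30 + 3)**2 = (49/30)**2 = 2401/900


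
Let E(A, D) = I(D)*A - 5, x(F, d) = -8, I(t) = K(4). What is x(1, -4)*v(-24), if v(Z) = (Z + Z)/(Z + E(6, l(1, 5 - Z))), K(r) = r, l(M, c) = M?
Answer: -384/5 ≈ -76.800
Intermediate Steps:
I(t) = 4
E(A, D) = -5 + 4*A (E(A, D) = 4*A - 5 = -5 + 4*A)
v(Z) = 2*Z/(19 + Z) (v(Z) = (Z + Z)/(Z + (-5 + 4*6)) = (2*Z)/(Z + (-5 + 24)) = (2*Z)/(Z + 19) = (2*Z)/(19 + Z) = 2*Z/(19 + Z))
x(1, -4)*v(-24) = -16*(-24)/(19 - 24) = -16*(-24)/(-5) = -16*(-24)*(-1)/5 = -8*48/5 = -384/5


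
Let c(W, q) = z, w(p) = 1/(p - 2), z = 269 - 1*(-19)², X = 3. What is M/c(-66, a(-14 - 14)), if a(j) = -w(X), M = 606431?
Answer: -606431/92 ≈ -6591.6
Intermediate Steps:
z = -92 (z = 269 - 1*361 = 269 - 361 = -92)
w(p) = 1/(-2 + p)
a(j) = -1 (a(j) = -1/(-2 + 3) = -1/1 = -1*1 = -1)
c(W, q) = -92
M/c(-66, a(-14 - 14)) = 606431/(-92) = 606431*(-1/92) = -606431/92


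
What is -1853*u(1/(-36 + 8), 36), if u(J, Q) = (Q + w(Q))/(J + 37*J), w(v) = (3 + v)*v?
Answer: 37356480/19 ≈ 1.9661e+6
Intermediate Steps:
w(v) = v*(3 + v)
u(J, Q) = (Q + Q*(3 + Q))/(38*J) (u(J, Q) = (Q + Q*(3 + Q))/(J + 37*J) = (Q + Q*(3 + Q))/((38*J)) = (Q + Q*(3 + Q))*(1/(38*J)) = (Q + Q*(3 + Q))/(38*J))
-1853*u(1/(-36 + 8), 36) = -1853*36*(4 + 36)/(38*(1/(-36 + 8))) = -1853*36*40/(38*(1/(-28))) = -1853*36*40/(38*(-1/28)) = -1853*36*(-28)*40/38 = -1853*(-20160/19) = 37356480/19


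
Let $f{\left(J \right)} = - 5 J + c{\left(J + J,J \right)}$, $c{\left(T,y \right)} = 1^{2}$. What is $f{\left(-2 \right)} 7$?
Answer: $77$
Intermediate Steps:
$c{\left(T,y \right)} = 1$
$f{\left(J \right)} = 1 - 5 J$ ($f{\left(J \right)} = - 5 J + 1 = 1 - 5 J$)
$f{\left(-2 \right)} 7 = \left(1 - -10\right) 7 = \left(1 + 10\right) 7 = 11 \cdot 7 = 77$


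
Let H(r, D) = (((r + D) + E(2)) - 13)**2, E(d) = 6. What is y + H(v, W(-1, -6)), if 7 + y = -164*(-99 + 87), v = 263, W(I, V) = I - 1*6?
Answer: 63962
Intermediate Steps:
W(I, V) = -6 + I (W(I, V) = I - 6 = -6 + I)
H(r, D) = (-7 + D + r)**2 (H(r, D) = (((r + D) + 6) - 13)**2 = (((D + r) + 6) - 13)**2 = ((6 + D + r) - 13)**2 = (-7 + D + r)**2)
y = 1961 (y = -7 - 164*(-99 + 87) = -7 - 164*(-12) = -7 + 1968 = 1961)
y + H(v, W(-1, -6)) = 1961 + (-7 + (-6 - 1) + 263)**2 = 1961 + (-7 - 7 + 263)**2 = 1961 + 249**2 = 1961 + 62001 = 63962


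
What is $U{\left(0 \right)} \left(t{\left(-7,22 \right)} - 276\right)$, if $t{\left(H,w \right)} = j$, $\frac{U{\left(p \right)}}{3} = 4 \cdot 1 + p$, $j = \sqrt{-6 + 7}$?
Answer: $-3300$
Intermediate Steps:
$j = 1$ ($j = \sqrt{1} = 1$)
$U{\left(p \right)} = 12 + 3 p$ ($U{\left(p \right)} = 3 \left(4 \cdot 1 + p\right) = 3 \left(4 + p\right) = 12 + 3 p$)
$t{\left(H,w \right)} = 1$
$U{\left(0 \right)} \left(t{\left(-7,22 \right)} - 276\right) = \left(12 + 3 \cdot 0\right) \left(1 - 276\right) = \left(12 + 0\right) \left(-275\right) = 12 \left(-275\right) = -3300$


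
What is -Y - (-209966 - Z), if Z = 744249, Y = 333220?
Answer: 620995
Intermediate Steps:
-Y - (-209966 - Z) = -1*333220 - (-209966 - 1*744249) = -333220 - (-209966 - 744249) = -333220 - 1*(-954215) = -333220 + 954215 = 620995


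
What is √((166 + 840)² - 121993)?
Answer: √890043 ≈ 943.42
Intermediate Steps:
√((166 + 840)² - 121993) = √(1006² - 121993) = √(1012036 - 121993) = √890043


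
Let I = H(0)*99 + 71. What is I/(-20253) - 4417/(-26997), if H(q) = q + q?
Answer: 9726746/60752249 ≈ 0.16011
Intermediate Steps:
H(q) = 2*q
I = 71 (I = (2*0)*99 + 71 = 0*99 + 71 = 0 + 71 = 71)
I/(-20253) - 4417/(-26997) = 71/(-20253) - 4417/(-26997) = 71*(-1/20253) - 4417*(-1/26997) = -71/20253 + 4417/26997 = 9726746/60752249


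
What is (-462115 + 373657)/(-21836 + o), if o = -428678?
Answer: 44229/225257 ≈ 0.19635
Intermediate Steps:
(-462115 + 373657)/(-21836 + o) = (-462115 + 373657)/(-21836 - 428678) = -88458/(-450514) = -88458*(-1/450514) = 44229/225257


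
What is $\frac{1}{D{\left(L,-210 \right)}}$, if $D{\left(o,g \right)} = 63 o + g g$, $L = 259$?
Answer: $\frac{1}{60417} \approx 1.6552 \cdot 10^{-5}$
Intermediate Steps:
$D{\left(o,g \right)} = g^{2} + 63 o$ ($D{\left(o,g \right)} = 63 o + g^{2} = g^{2} + 63 o$)
$\frac{1}{D{\left(L,-210 \right)}} = \frac{1}{\left(-210\right)^{2} + 63 \cdot 259} = \frac{1}{44100 + 16317} = \frac{1}{60417}$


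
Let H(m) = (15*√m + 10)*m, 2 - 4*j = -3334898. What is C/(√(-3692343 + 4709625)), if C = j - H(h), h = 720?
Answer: -21600*√5086410/169547 + 118075*√1017282/145326 ≈ 532.15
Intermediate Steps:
j = 833725 (j = ½ - ¼*(-3334898) = ½ + 1667449/2 = 833725)
H(m) = m*(10 + 15*√m) (H(m) = (10 + 15*√m)*m = m*(10 + 15*√m))
C = 826525 - 129600*√5 (C = 833725 - (10*720 + 15*720^(3/2)) = 833725 - (7200 + 15*(8640*√5)) = 833725 - (7200 + 129600*√5) = 833725 + (-7200 - 129600*√5) = 826525 - 129600*√5 ≈ 5.3673e+5)
C/(√(-3692343 + 4709625)) = (826525 - 129600*√5)/(√(-3692343 + 4709625)) = (826525 - 129600*√5)/(√1017282) = (826525 - 129600*√5)*(√1017282/1017282) = √1017282*(826525 - 129600*√5)/1017282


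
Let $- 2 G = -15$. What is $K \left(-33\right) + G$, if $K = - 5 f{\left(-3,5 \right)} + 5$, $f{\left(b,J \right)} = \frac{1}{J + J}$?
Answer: $-141$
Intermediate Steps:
$G = \frac{15}{2}$ ($G = \left(- \frac{1}{2}\right) \left(-15\right) = \frac{15}{2} \approx 7.5$)
$f{\left(b,J \right)} = \frac{1}{2 J}$
$K = \frac{9}{2}$ ($K = - 5 \frac{1}{2 \cdot 5} + 5 = - 5 \cdot \frac{1}{2} \cdot \frac{1}{5} + 5 = \left(-5\right) \frac{1}{10} + 5 = - \frac{1}{2} + 5 = \frac{9}{2} \approx 4.5$)
$K \left(-33\right) + G = \frac{9}{2} \left(-33\right) + \frac{15}{2} = - \frac{297}{2} + \frac{15}{2} = -141$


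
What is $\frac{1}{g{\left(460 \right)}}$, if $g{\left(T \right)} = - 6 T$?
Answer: $- \frac{1}{2760} \approx -0.00036232$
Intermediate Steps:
$\frac{1}{g{\left(460 \right)}} = \frac{1}{\left(-6\right) 460} = \frac{1}{-2760} = - \frac{1}{2760}$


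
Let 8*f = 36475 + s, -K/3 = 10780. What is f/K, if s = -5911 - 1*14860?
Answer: -1963/32340 ≈ -0.060699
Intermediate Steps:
K = -32340 (K = -3*10780 = -32340)
s = -20771 (s = -5911 - 14860 = -20771)
f = 1963 (f = (36475 - 20771)/8 = (1/8)*15704 = 1963)
f/K = 1963/(-32340) = 1963*(-1/32340) = -1963/32340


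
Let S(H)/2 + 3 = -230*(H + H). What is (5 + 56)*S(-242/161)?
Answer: 587918/7 ≈ 83988.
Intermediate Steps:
S(H) = -6 - 920*H (S(H) = -6 + 2*(-230*(H + H)) = -6 + 2*(-460*H) = -6 - 920*H)
(5 + 56)*S(-242/161) = (5 + 56)*(-6 - (-222640)/161) = 61*(-6 - (-222640)/161) = 61*(-6 - 920*(-242/161)) = 61*(-6 + 9680/7) = 61*(9638/7) = 587918/7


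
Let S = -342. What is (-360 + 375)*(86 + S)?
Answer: -3840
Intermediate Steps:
(-360 + 375)*(86 + S) = (-360 + 375)*(86 - 342) = 15*(-256) = -3840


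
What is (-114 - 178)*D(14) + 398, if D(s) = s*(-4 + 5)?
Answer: -3690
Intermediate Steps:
D(s) = s (D(s) = s*1 = s)
(-114 - 178)*D(14) + 398 = (-114 - 178)*14 + 398 = -292*14 + 398 = -4088 + 398 = -3690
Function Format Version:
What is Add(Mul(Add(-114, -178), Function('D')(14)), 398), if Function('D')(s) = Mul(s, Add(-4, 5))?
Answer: -3690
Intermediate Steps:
Function('D')(s) = s (Function('D')(s) = Mul(s, 1) = s)
Add(Mul(Add(-114, -178), Function('D')(14)), 398) = Add(Mul(Add(-114, -178), 14), 398) = Add(Mul(-292, 14), 398) = Add(-4088, 398) = -3690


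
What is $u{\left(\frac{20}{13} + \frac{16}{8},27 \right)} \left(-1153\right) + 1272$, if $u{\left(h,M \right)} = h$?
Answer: $- \frac{36502}{13} \approx -2807.8$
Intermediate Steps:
$u{\left(\frac{20}{13} + \frac{16}{8},27 \right)} \left(-1153\right) + 1272 = \left(\frac{20}{13} + \frac{16}{8}\right) \left(-1153\right) + 1272 = \left(20 \cdot \frac{1}{13} + 16 \cdot \frac{1}{8}\right) \left(-1153\right) + 1272 = \left(\frac{20}{13} + 2\right) \left(-1153\right) + 1272 = \frac{46}{13} \left(-1153\right) + 1272 = - \frac{53038}{13} + 1272 = - \frac{36502}{13}$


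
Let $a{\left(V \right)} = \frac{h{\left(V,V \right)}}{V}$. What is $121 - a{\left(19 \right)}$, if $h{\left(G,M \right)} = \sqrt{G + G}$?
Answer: $121 - \frac{\sqrt{38}}{19} \approx 120.68$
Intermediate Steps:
$h{\left(G,M \right)} = \sqrt{2} \sqrt{G}$ ($h{\left(G,M \right)} = \sqrt{2 G} = \sqrt{2} \sqrt{G}$)
$a{\left(V \right)} = \frac{\sqrt{2}}{\sqrt{V}}$ ($a{\left(V \right)} = \frac{\sqrt{2} \sqrt{V}}{V} = \frac{\sqrt{2}}{\sqrt{V}}$)
$121 - a{\left(19 \right)} = 121 - \frac{\sqrt{2}}{\sqrt{19}} = 121 - \sqrt{2} \frac{\sqrt{19}}{19} = 121 - \frac{\sqrt{38}}{19}$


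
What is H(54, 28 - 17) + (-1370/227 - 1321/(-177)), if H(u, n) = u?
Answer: 2227043/40179 ≈ 55.428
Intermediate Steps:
H(54, 28 - 17) + (-1370/227 - 1321/(-177)) = 54 + (-1370/227 - 1321/(-177)) = 54 + (-1370*1/227 - 1321*(-1/177)) = 54 + (-1370/227 + 1321/177) = 54 + 57377/40179 = 2227043/40179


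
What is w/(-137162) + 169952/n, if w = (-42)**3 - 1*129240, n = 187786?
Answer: 15373277008/6439275833 ≈ 2.3874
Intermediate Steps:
w = -203328 (w = -74088 - 129240 = -203328)
w/(-137162) + 169952/n = -203328/(-137162) + 169952/187786 = -203328*(-1/137162) + 169952*(1/187786) = 101664/68581 + 84976/93893 = 15373277008/6439275833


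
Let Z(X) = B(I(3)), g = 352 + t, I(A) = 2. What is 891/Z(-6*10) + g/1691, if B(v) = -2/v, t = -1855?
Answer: -1508184/1691 ≈ -891.89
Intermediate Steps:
g = -1503 (g = 352 - 1855 = -1503)
Z(X) = -1 (Z(X) = -2/2 = -2*½ = -1)
891/Z(-6*10) + g/1691 = 891/(-1) - 1503/1691 = 891*(-1) - 1503*1/1691 = -891 - 1503/1691 = -1508184/1691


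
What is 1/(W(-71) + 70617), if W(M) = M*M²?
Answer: -1/287294 ≈ -3.4808e-6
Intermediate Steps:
W(M) = M³
1/(W(-71) + 70617) = 1/((-71)³ + 70617) = 1/(-357911 + 70617) = 1/(-287294) = -1/287294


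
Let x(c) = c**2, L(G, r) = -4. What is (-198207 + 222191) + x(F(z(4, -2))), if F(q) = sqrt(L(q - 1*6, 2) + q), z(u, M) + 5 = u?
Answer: 23979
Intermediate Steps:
z(u, M) = -5 + u
F(q) = sqrt(-4 + q)
(-198207 + 222191) + x(F(z(4, -2))) = (-198207 + 222191) + (sqrt(-4 + (-5 + 4)))**2 = 23984 + (sqrt(-4 - 1))**2 = 23984 + (sqrt(-5))**2 = 23984 + (I*sqrt(5))**2 = 23984 - 5 = 23979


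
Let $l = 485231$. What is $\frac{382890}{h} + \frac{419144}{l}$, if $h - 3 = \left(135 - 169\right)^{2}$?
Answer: $\frac{186275885486}{562382729} \approx 331.23$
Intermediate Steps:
$h = 1159$ ($h = 3 + \left(135 - 169\right)^{2} = 3 + \left(-34\right)^{2} = 3 + 1156 = 1159$)
$\frac{382890}{h} + \frac{419144}{l} = \frac{382890}{1159} + \frac{419144}{485231} = \frac{186275885486}{562382729}$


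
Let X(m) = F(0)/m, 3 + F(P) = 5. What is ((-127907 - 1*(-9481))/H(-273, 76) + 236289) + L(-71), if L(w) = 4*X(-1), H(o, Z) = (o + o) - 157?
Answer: 166223969/703 ≈ 2.3645e+5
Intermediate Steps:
F(P) = 2 (F(P) = -3 + 5 = 2)
X(m) = 2/m
H(o, Z) = -157 + 2*o (H(o, Z) = 2*o - 157 = -157 + 2*o)
L(w) = -8 (L(w) = 4*(2/(-1)) = 4*(2*(-1)) = 4*(-2) = -8)
((-127907 - 1*(-9481))/H(-273, 76) + 236289) + L(-71) = ((-127907 - 1*(-9481))/(-157 + 2*(-273)) + 236289) - 8 = ((-127907 + 9481)/(-157 - 546) + 236289) - 8 = (-118426/(-703) + 236289) - 8 = (-118426*(-1/703) + 236289) - 8 = (118426/703 + 236289) - 8 = 166229593/703 - 8 = 166223969/703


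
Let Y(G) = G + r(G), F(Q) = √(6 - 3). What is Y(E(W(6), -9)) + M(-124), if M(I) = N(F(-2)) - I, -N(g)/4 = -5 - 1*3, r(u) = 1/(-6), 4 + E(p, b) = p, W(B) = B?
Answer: 947/6 ≈ 157.83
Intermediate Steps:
E(p, b) = -4 + p
F(Q) = √3
r(u) = -⅙
N(g) = 32 (N(g) = -4*(-5 - 1*3) = -4*(-5 - 3) = -4*(-8) = 32)
Y(G) = -⅙ + G (Y(G) = G - ⅙ = -⅙ + G)
M(I) = 32 - I
Y(E(W(6), -9)) + M(-124) = (-⅙ + (-4 + 6)) + (32 - 1*(-124)) = (-⅙ + 2) + (32 + 124) = 11/6 + 156 = 947/6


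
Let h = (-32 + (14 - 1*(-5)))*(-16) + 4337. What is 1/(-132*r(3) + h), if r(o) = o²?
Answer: 1/3357 ≈ 0.00029788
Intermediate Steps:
h = 4545 (h = (-32 + (14 + 5))*(-16) + 4337 = (-32 + 19)*(-16) + 4337 = -13*(-16) + 4337 = 208 + 4337 = 4545)
1/(-132*r(3) + h) = 1/(-132*3² + 4545) = 1/(-132*9 + 4545) = 1/(-1188 + 4545) = 1/3357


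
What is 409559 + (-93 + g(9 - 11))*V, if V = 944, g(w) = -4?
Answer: 317991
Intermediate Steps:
409559 + (-93 + g(9 - 11))*V = 409559 + (-93 - 4)*944 = 409559 - 97*944 = 409559 - 91568 = 317991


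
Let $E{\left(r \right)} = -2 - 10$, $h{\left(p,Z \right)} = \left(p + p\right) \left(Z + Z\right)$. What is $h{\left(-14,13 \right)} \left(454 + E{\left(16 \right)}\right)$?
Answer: $-321776$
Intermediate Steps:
$h{\left(p,Z \right)} = 4 Z p$ ($h{\left(p,Z \right)} = 2 p 2 Z = 4 Z p$)
$E{\left(r \right)} = -12$ ($E{\left(r \right)} = -2 - 10 = -12$)
$h{\left(-14,13 \right)} \left(454 + E{\left(16 \right)}\right) = 4 \cdot 13 \left(-14\right) \left(454 - 12\right) = \left(-728\right) 442 = -321776$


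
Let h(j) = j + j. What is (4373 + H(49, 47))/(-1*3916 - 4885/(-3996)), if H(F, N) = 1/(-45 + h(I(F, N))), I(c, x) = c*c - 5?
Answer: -4879499616/4368203641 ≈ -1.1171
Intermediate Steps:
I(c, x) = -5 + c² (I(c, x) = c² - 5 = -5 + c²)
h(j) = 2*j
H(F, N) = 1/(-55 + 2*F²) (H(F, N) = 1/(-45 + 2*(-5 + F²)) = 1/(-45 + (-10 + 2*F²)) = 1/(-55 + 2*F²))
(4373 + H(49, 47))/(-1*3916 - 4885/(-3996)) = (4373 + 1/(-55 + 2*49²))/(-1*3916 - 4885/(-3996)) = (4373 + 1/(-55 + 2*2401))/(-3916 - 4885*(-1/3996)) = (4373 + 1/(-55 + 4802))/(-3916 + 4885/3996) = (4373 + 1/4747)/(-15643451/3996) = (4373 + 1/4747)*(-3996/15643451) = (20758632/4747)*(-3996/15643451) = -4879499616/4368203641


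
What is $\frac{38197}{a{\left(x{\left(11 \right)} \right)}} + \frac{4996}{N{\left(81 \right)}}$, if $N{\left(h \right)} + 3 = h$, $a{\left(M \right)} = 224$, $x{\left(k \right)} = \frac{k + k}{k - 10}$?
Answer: $\frac{2049235}{8736} \approx 234.57$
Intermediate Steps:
$x{\left(k \right)} = \frac{2 k}{-10 + k}$
$N{\left(h \right)} = -3 + h$
$\frac{38197}{a{\left(x{\left(11 \right)} \right)}} + \frac{4996}{N{\left(81 \right)}} = \frac{38197}{224} + \frac{4996}{-3 + 81} = 38197 \cdot \frac{1}{224} + \frac{4996}{78} = \frac{38197}{224} + 4996 \cdot \frac{1}{78} = \frac{38197}{224} + \frac{2498}{39} = \frac{2049235}{8736}$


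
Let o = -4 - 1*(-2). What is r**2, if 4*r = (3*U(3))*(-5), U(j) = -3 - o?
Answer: 225/16 ≈ 14.063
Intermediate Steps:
o = -2 (o = -4 + 2 = -2)
U(j) = -1 (U(j) = -3 - 1*(-2) = -3 + 2 = -1)
r = 15/4 (r = ((3*(-1))*(-5))/4 = (-3*(-5))/4 = (1/4)*15 = 15/4 ≈ 3.7500)
r**2 = (15/4)**2 = 225/16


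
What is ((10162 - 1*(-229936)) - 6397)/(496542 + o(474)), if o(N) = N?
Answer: 17977/38232 ≈ 0.47021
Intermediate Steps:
((10162 - 1*(-229936)) - 6397)/(496542 + o(474)) = ((10162 - 1*(-229936)) - 6397)/(496542 + 474) = ((10162 + 229936) - 6397)/497016 = (240098 - 6397)*(1/497016) = 233701*(1/497016) = 17977/38232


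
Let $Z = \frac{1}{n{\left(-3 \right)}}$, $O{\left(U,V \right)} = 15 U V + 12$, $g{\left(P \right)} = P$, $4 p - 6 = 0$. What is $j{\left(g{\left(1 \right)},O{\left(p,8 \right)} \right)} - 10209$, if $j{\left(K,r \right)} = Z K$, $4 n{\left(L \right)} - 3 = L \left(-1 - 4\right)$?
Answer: $- \frac{91879}{9} \approx -10209.0$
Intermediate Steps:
$p = \frac{3}{2}$ ($p = \frac{3}{2} + \frac{1}{4} \cdot 0 = \frac{3}{2} + 0 = \frac{3}{2} \approx 1.5$)
$n{\left(L \right)} = \frac{3}{4} - \frac{5 L}{4}$ ($n{\left(L \right)} = \frac{3}{4} + \frac{L \left(-1 - 4\right)}{4} = \frac{3}{4} + \frac{L \left(-5\right)}{4} = \frac{3}{4} + \frac{\left(-5\right) L}{4} = \frac{3}{4} - \frac{5 L}{4}$)
$O{\left(U,V \right)} = 12 + 15 U V$ ($O{\left(U,V \right)} = 15 U V + 12 = 12 + 15 U V$)
$Z = \frac{2}{9}$ ($Z = \frac{1}{\frac{3}{4} - - \frac{15}{4}} = \frac{1}{\frac{3}{4} + \frac{15}{4}} = \frac{1}{\frac{9}{2}} = \frac{2}{9} \approx 0.22222$)
$j{\left(K,r \right)} = \frac{2 K}{9}$
$j{\left(g{\left(1 \right)},O{\left(p,8 \right)} \right)} - 10209 = \frac{2}{9} \cdot 1 - 10209 = \frac{2}{9} - 10209 = - \frac{91879}{9}$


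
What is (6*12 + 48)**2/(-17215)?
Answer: -2880/3443 ≈ -0.83648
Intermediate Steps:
(6*12 + 48)**2/(-17215) = (72 + 48)**2*(-1/17215) = 120**2*(-1/17215) = 14400*(-1/17215) = -2880/3443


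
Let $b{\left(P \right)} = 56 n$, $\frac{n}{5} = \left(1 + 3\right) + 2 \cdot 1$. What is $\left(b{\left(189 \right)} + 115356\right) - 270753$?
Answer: $-153717$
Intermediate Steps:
$n = 30$ ($n = 5 \left(\left(1 + 3\right) + 2 \cdot 1\right) = 5 \left(4 + 2\right) = 5 \cdot 6 = 30$)
$b{\left(P \right)} = 1680$ ($b{\left(P \right)} = 56 \cdot 30 = 1680$)
$\left(b{\left(189 \right)} + 115356\right) - 270753 = \left(1680 + 115356\right) - 270753 = 117036 - 270753 = -153717$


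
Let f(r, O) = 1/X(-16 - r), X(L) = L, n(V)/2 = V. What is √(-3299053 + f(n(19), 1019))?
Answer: I*√1068893178/18 ≈ 1816.3*I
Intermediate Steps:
n(V) = 2*V
f(r, O) = 1/(-16 - r)
√(-3299053 + f(n(19), 1019)) = √(-3299053 - 1/(16 + 2*19)) = √(-3299053 - 1/(16 + 38)) = √(-3299053 - 1/54) = √(-178148863/54) = I*√1068893178/18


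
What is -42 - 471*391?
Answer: -184203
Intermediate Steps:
-42 - 471*391 = -42 - 184161 = -184203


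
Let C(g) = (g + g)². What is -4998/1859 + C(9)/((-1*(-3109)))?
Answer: -14936466/5779631 ≈ -2.5843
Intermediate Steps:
C(g) = 4*g² (C(g) = (2*g)² = 4*g²)
-4998/1859 + C(9)/((-1*(-3109))) = -4998/1859 + (4*9²)/((-1*(-3109))) = -4998*1/1859 + (4*81)/3109 = -4998/1859 + 324*(1/3109) = -4998/1859 + 324/3109 = -14936466/5779631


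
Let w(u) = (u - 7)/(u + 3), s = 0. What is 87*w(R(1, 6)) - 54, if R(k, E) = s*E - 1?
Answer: -402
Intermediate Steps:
R(k, E) = -1 (R(k, E) = 0*E - 1 = 0 - 1 = -1)
w(u) = (-7 + u)/(3 + u)
87*w(R(1, 6)) - 54 = 87*((-7 - 1)/(3 - 1)) - 54 = 87*(-8/2) - 54 = 87*((½)*(-8)) - 54 = 87*(-4) - 54 = -348 - 54 = -402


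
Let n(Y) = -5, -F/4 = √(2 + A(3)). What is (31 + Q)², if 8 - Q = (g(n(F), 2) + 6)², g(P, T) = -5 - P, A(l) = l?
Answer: 9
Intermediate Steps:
F = -4*√5 (F = -4*√(2 + 3) = -4*√5 ≈ -8.9443)
Q = -28 (Q = 8 - ((-5 - 1*(-5)) + 6)² = 8 - ((-5 + 5) + 6)² = 8 - (0 + 6)² = 8 - 1*6² = 8 - 1*36 = 8 - 36 = -28)
(31 + Q)² = (31 - 28)² = 3² = 9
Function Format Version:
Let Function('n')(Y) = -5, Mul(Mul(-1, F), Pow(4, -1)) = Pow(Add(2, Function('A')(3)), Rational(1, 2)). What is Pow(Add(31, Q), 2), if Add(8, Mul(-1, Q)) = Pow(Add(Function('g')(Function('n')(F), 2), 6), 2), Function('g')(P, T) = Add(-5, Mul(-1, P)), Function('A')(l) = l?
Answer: 9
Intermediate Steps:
F = Mul(-4, Pow(5, Rational(1, 2))) (F = Mul(-4, Pow(Add(2, 3), Rational(1, 2))) = Mul(-4, Pow(5, Rational(1, 2))) ≈ -8.9443)
Q = -28 (Q = Add(8, Mul(-1, Pow(Add(Add(-5, Mul(-1, -5)), 6), 2))) = Add(8, Mul(-1, Pow(Add(Add(-5, 5), 6), 2))) = Add(8, Mul(-1, Pow(Add(0, 6), 2))) = Add(8, Mul(-1, Pow(6, 2))) = Add(8, Mul(-1, 36)) = Add(8, -36) = -28)
Pow(Add(31, Q), 2) = Pow(Add(31, -28), 2) = Pow(3, 2) = 9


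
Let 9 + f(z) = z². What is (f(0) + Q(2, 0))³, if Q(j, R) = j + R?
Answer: -343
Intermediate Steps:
Q(j, R) = R + j
f(z) = -9 + z²
(f(0) + Q(2, 0))³ = ((-9 + 0²) + (0 + 2))³ = ((-9 + 0) + 2)³ = (-9 + 2)³ = (-7)³ = -343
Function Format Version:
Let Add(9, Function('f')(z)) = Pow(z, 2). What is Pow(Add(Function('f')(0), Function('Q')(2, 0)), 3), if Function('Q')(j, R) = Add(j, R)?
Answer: -343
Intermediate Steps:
Function('Q')(j, R) = Add(R, j)
Function('f')(z) = Add(-9, Pow(z, 2))
Pow(Add(Function('f')(0), Function('Q')(2, 0)), 3) = Pow(Add(Add(-9, Pow(0, 2)), Add(0, 2)), 3) = Pow(Add(Add(-9, 0), 2), 3) = Pow(Add(-9, 2), 3) = Pow(-7, 3) = -343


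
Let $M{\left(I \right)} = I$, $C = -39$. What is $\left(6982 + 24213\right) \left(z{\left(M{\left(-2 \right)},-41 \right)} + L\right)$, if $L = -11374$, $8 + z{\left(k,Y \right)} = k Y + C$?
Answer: $-353720105$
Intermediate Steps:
$z{\left(k,Y \right)} = -47 + Y k$ ($z{\left(k,Y \right)} = -8 + \left(k Y - 39\right) = -8 + \left(Y k - 39\right) = -8 + \left(-39 + Y k\right) = -47 + Y k$)
$\left(6982 + 24213\right) \left(z{\left(M{\left(-2 \right)},-41 \right)} + L\right) = \left(6982 + 24213\right) \left(\left(-47 - -82\right) - 11374\right) = 31195 \left(\left(-47 + 82\right) - 11374\right) = 31195 \left(35 - 11374\right) = 31195 \left(-11339\right) = -353720105$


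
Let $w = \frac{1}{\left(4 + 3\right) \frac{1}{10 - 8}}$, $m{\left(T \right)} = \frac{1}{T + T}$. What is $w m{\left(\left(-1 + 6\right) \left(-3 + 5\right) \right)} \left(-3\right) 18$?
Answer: $- \frac{27}{35} \approx -0.77143$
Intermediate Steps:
$m{\left(T \right)} = \frac{1}{2 T}$
$w = \frac{2}{7}$ ($w = \frac{1}{7 \cdot \frac{1}{2}} = \frac{1}{\frac{7}{2}} = \frac{2}{7} \approx 0.28571$)
$w m{\left(\left(-1 + 6\right) \left(-3 + 5\right) \right)} \left(-3\right) 18 = \frac{2 \frac{1}{2 \left(-1 + 6\right) \left(-3 + 5\right)} \left(-3\right)}{7} \cdot 18 = \frac{2 \frac{1}{2 \cdot 5 \cdot 2} \left(-3\right)}{7} \cdot 18 = \frac{2 \frac{1}{2 \cdot 10} \left(-3\right)}{7} \cdot 18 = \frac{2 \cdot \frac{1}{2} \cdot \frac{1}{10} \left(-3\right)}{7} \cdot 18 = \frac{2 \cdot \frac{1}{20} \left(-3\right)}{7} \cdot 18 = \frac{2}{7} \left(- \frac{3}{20}\right) 18 = \left(- \frac{3}{70}\right) 18 = - \frac{27}{35}$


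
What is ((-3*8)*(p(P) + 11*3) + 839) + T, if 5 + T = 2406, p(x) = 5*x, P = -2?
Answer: 2688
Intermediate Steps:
T = 2401 (T = -5 + 2406 = 2401)
((-3*8)*(p(P) + 11*3) + 839) + T = ((-3*8)*(5*(-2) + 11*3) + 839) + 2401 = (-24*(-10 + 33) + 839) + 2401 = (-24*23 + 839) + 2401 = (-552 + 839) + 2401 = 287 + 2401 = 2688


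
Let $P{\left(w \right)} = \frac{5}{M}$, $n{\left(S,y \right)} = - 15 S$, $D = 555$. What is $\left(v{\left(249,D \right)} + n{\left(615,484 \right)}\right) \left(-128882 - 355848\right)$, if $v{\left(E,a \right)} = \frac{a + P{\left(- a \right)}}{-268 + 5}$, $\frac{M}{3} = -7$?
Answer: $\frac{24702483067250}{5523} \approx 4.4727 \cdot 10^{9}$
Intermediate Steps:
$M = -21$ ($M = 3 \left(-7\right) = -21$)
$P{\left(w \right)} = - \frac{5}{21}$ ($P{\left(w \right)} = \frac{5}{-21} = 5 \left(- \frac{1}{21}\right) = - \frac{5}{21}$)
$v{\left(E,a \right)} = \frac{5}{5523} - \frac{a}{263}$ ($v{\left(E,a \right)} = \frac{a - \frac{5}{21}}{-268 + 5} = \frac{- \frac{5}{21} + a}{-263} = \left(- \frac{5}{21} + a\right) \left(- \frac{1}{263}\right) = \frac{5}{5523} - \frac{a}{263}$)
$\left(v{\left(249,D \right)} + n{\left(615,484 \right)}\right) \left(-128882 - 355848\right) = \left(\left(\frac{5}{5523} - \frac{555}{263}\right) - 9225\right) \left(-128882 - 355848\right) = \left(\left(\frac{5}{5523} - \frac{555}{263}\right) - 9225\right) \left(-484730\right) = \left(- \frac{11650}{5523} - 9225\right) \left(-484730\right) = \left(- \frac{50961325}{5523}\right) \left(-484730\right) = \frac{24702483067250}{5523}$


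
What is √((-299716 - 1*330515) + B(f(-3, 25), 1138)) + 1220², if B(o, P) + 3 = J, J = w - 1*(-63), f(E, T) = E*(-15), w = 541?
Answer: 1488400 + I*√629630 ≈ 1.4884e+6 + 793.49*I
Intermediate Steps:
f(E, T) = -15*E
J = 604 (J = 541 - 1*(-63) = 541 + 63 = 604)
B(o, P) = 601 (B(o, P) = -3 + 604 = 601)
√((-299716 - 1*330515) + B(f(-3, 25), 1138)) + 1220² = √((-299716 - 1*330515) + 601) + 1220² = √((-299716 - 330515) + 601) + 1488400 = √(-630231 + 601) + 1488400 = √(-629630) + 1488400 = I*√629630 + 1488400 = 1488400 + I*√629630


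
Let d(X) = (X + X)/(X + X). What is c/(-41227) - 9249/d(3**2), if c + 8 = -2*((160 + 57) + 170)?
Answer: -381307741/41227 ≈ -9249.0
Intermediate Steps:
d(X) = 1 (d(X) = (2*X)/((2*X)) = (2*X)*(1/(2*X)) = 1)
c = -782 (c = -8 - 2*((160 + 57) + 170) = -8 - 2*(217 + 170) = -8 - 2*387 = -8 - 774 = -782)
c/(-41227) - 9249/d(3**2) = -782/(-41227) - 9249/1 = -782*(-1/41227) - 9249*1 = 782/41227 - 9249 = -381307741/41227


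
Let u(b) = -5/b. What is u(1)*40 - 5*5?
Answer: -225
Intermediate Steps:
u(1)*40 - 5*5 = -5/1*40 - 5*5 = -5*1*40 - 25 = -5*40 - 25 = -200 - 25 = -225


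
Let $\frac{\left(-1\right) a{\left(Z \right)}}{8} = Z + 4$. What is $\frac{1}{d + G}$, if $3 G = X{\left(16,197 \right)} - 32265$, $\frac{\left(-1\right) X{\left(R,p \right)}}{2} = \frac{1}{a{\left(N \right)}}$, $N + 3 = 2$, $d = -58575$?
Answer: $- \frac{36}{2495879} \approx -1.4424 \cdot 10^{-5}$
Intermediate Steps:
$N = -1$ ($N = -3 + 2 = -1$)
$a{\left(Z \right)} = -32 - 8 Z$ ($a{\left(Z \right)} = - 8 \left(Z + 4\right) = - 8 \left(4 + Z\right) = -32 - 8 Z$)
$X{\left(R,p \right)} = \frac{1}{12}$ ($X{\left(R,p \right)} = - \frac{2}{-32 - -8} = - \frac{2}{-32 + 8} = - \frac{2}{-24} = \left(-2\right) \left(- \frac{1}{24}\right) = \frac{1}{12}$)
$G = - \frac{387179}{36}$ ($G = \frac{\frac{1}{12} - 32265}{3} = \frac{1}{3} \left(- \frac{387179}{12}\right) = - \frac{387179}{36} \approx -10755.0$)
$\frac{1}{d + G} = \frac{1}{-58575 - \frac{387179}{36}} = \frac{1}{- \frac{2495879}{36}} = - \frac{36}{2495879}$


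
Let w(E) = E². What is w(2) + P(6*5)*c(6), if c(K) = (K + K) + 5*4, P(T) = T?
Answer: 964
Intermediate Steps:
c(K) = 20 + 2*K (c(K) = 2*K + 20 = 20 + 2*K)
w(2) + P(6*5)*c(6) = 2² + (6*5)*(20 + 2*6) = 4 + 30*(20 + 12) = 4 + 30*32 = 4 + 960 = 964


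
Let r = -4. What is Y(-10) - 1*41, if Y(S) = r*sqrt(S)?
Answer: -41 - 4*I*sqrt(10) ≈ -41.0 - 12.649*I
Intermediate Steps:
Y(S) = -4*sqrt(S)
Y(-10) - 1*41 = -4*I*sqrt(10) - 1*41 = -4*I*sqrt(10) - 41 = -41 - 4*I*sqrt(10)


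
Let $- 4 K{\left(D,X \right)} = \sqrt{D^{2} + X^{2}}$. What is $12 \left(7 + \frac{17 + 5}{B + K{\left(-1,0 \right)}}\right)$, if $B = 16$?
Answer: $\frac{2116}{21} \approx 100.76$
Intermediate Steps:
$K{\left(D,X \right)} = - \frac{\sqrt{D^{2} + X^{2}}}{4}$
$12 \left(7 + \frac{17 + 5}{B + K{\left(-1,0 \right)}}\right) = 12 \left(7 + \frac{17 + 5}{16 - \frac{\sqrt{\left(-1\right)^{2} + 0^{2}}}{4}}\right) = 12 \left(7 + \frac{22}{16 - \frac{\sqrt{1 + 0}}{4}}\right) = 12 \left(7 + \frac{22}{16 - \frac{\sqrt{1}}{4}}\right) = 12 \left(7 + \frac{22}{16 - \frac{1}{4}}\right) = 12 \left(7 + \frac{22}{\frac{63}{4}}\right) = 12 \left(7 + 22 \cdot \frac{4}{63}\right) = 12 \left(7 + \frac{88}{63}\right) = 12 \cdot \frac{529}{63} = \frac{2116}{21}$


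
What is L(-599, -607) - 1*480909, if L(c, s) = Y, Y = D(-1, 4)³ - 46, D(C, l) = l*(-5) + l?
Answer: -485051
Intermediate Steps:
D(C, l) = -4*l (D(C, l) = -5*l + l = -4*l)
Y = -4142 (Y = (-4*4)³ - 46 = (-16)³ - 46 = -4096 - 46 = -4142)
L(c, s) = -4142
L(-599, -607) - 1*480909 = -4142 - 1*480909 = -4142 - 480909 = -485051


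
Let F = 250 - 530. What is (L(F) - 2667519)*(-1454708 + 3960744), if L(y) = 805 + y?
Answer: -6683582975784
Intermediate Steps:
F = -280
(L(F) - 2667519)*(-1454708 + 3960744) = ((805 - 280) - 2667519)*(-1454708 + 3960744) = (525 - 2667519)*2506036 = -2666994*2506036 = -6683582975784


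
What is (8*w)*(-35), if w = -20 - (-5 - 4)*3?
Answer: -1960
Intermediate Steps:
w = 7 (w = -20 - (-9)*3 = -20 - 1*(-27) = -20 + 27 = 7)
(8*w)*(-35) = (8*7)*(-35) = 56*(-35) = -1960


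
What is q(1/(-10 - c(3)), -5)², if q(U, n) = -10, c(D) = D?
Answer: 100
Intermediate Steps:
q(1/(-10 - c(3)), -5)² = (-10)² = 100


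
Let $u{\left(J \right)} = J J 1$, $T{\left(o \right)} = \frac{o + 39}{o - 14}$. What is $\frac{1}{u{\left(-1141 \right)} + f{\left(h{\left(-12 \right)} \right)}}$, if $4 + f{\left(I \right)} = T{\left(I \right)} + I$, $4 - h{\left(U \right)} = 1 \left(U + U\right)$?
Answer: $\frac{14}{18226737} \approx 7.681 \cdot 10^{-7}$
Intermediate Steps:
$T{\left(o \right)} = \frac{39 + o}{-14 + o}$
$u{\left(J \right)} = J^{2}$ ($u{\left(J \right)} = J^{2} \cdot 1 = J^{2}$)
$h{\left(U \right)} = 4 - 2 U$ ($h{\left(U \right)} = 4 - 1 \left(U + U\right) = 4 - 1 \cdot 2 U = 4 - 2 U$)
$f{\left(I \right)} = -4 + I + \frac{39 + I}{-14 + I}$ ($f{\left(I \right)} = -4 + \left(\frac{39 + I}{-14 + I} + I\right) = -4 + \left(I + \frac{39 + I}{-14 + I}\right) = -4 + I + \frac{39 + I}{-14 + I}$)
$\frac{1}{u{\left(-1141 \right)} + f{\left(h{\left(-12 \right)} \right)}} = \frac{1}{\left(-1141\right)^{2} + \frac{95 + \left(4 - -24\right)^{2} - 17 \left(4 - -24\right)}{-14 + \left(4 - -24\right)}} = \frac{1}{1301881 + \frac{95 + \left(4 + 24\right)^{2} - 17 \left(4 + 24\right)}{-14 + \left(4 + 24\right)}} = \frac{1}{1301881 + \frac{95 + 28^{2} - 476}{-14 + 28}} = \frac{1}{1301881 + \frac{95 + 784 - 476}{14}} = \frac{1}{1301881 + \frac{1}{14} \cdot 403} = \frac{1}{1301881 + \frac{403}{14}} = \frac{1}{\frac{18226737}{14}} = \frac{14}{18226737}$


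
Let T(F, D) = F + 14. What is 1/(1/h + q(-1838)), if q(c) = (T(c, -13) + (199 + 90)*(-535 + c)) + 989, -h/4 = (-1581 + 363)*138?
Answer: -672336/461647412351 ≈ -1.4564e-6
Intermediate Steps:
h = 672336 (h = -4*(-1581 + 363)*138 = -(-4872)*138 = -4*(-168084) = 672336)
T(F, D) = 14 + F
q(c) = -153612 + 290*c (q(c) = ((14 + c) + (199 + 90)*(-535 + c)) + 989 = ((14 + c) + 289*(-535 + c)) + 989 = ((14 + c) + (-154615 + 289*c)) + 989 = (-154601 + 290*c) + 989 = -153612 + 290*c)
1/(1/h + q(-1838)) = 1/(1/672336 + (-153612 + 290*(-1838))) = 1/(1/672336 + (-153612 - 533020)) = 1/(1/672336 - 686632) = 1/(-461647412351/672336) = -672336/461647412351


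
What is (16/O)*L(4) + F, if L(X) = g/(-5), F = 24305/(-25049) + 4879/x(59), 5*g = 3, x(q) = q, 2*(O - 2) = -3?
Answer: 2877624364/36947275 ≈ 77.885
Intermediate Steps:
O = ½ (O = 2 + (½)*(-3) = 2 - 3/2 = ½ ≈ 0.50000)
g = ⅗ (g = (⅕)*3 = ⅗ ≈ 0.60000)
F = 120780076/1477891 (F = 24305/(-25049) + 4879/59 = 24305*(-1/25049) + 4879*(1/59) = -24305/25049 + 4879/59 = 120780076/1477891 ≈ 81.725)
L(X) = -3/25 (L(X) = (⅗)/(-5) = (⅗)*(-⅕) = -3/25)
(16/O)*L(4) + F = (16/(½))*(-3/25) + 120780076/1477891 = (2*16)*(-3/25) + 120780076/1477891 = 32*(-3/25) + 120780076/1477891 = -96/25 + 120780076/1477891 = 2877624364/36947275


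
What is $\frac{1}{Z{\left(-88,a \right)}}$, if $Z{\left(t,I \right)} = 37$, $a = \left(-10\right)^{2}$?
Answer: $\frac{1}{37} \approx 0.027027$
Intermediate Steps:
$a = 100$
$\frac{1}{Z{\left(-88,a \right)}} = \frac{1}{37}$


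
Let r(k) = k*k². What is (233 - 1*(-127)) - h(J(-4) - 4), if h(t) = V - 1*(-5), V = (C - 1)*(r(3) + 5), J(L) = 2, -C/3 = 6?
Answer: 963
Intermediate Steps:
r(k) = k³
C = -18 (C = -3*6 = -18)
V = -608 (V = (-18 - 1)*(3³ + 5) = -19*(27 + 5) = -19*32 = -608)
h(t) = -603 (h(t) = -608 - 1*(-5) = -608 + 5 = -603)
(233 - 1*(-127)) - h(J(-4) - 4) = (233 - 1*(-127)) - 1*(-603) = (233 + 127) + 603 = 360 + 603 = 963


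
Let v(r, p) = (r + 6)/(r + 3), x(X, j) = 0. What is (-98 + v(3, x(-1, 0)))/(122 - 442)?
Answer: 193/640 ≈ 0.30156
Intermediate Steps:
v(r, p) = (6 + r)/(3 + r)
(-98 + v(3, x(-1, 0)))/(122 - 442) = (-98 + (6 + 3)/(3 + 3))/(122 - 442) = (-98 + 9/6)/(-320) = (-98 + (⅙)*9)*(-1/320) = (-98 + 3/2)*(-1/320) = -193/2*(-1/320) = 193/640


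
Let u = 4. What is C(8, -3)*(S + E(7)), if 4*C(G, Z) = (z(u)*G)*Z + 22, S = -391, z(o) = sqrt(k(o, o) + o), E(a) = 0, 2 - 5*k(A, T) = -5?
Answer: -4301/2 + 7038*sqrt(15)/5 ≈ 3301.1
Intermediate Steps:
k(A, T) = 7/5 (k(A, T) = 2/5 - 1/5*(-5) = 2/5 + 1 = 7/5)
z(o) = sqrt(7/5 + o)
C(G, Z) = 11/2 + 3*G*Z*sqrt(15)/20 (C(G, Z) = (((sqrt(35 + 25*4)/5)*G)*Z + 22)/4 = (((sqrt(35 + 100)/5)*G)*Z + 22)/4 = (((sqrt(135)/5)*G)*Z + 22)/4 = ((((3*sqrt(15))/5)*G)*Z + 22)/4 = (((3*sqrt(15)/5)*G)*Z + 22)/4 = ((3*G*sqrt(15)/5)*Z + 22)/4 = (3*G*Z*sqrt(15)/5 + 22)/4 = (22 + 3*G*Z*sqrt(15)/5)/4 = 11/2 + 3*G*Z*sqrt(15)/20)
C(8, -3)*(S + E(7)) = (11/2 + (3/20)*8*(-3)*sqrt(15))*(-391 + 0) = (11/2 - 18*sqrt(15)/5)*(-391) = -4301/2 + 7038*sqrt(15)/5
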